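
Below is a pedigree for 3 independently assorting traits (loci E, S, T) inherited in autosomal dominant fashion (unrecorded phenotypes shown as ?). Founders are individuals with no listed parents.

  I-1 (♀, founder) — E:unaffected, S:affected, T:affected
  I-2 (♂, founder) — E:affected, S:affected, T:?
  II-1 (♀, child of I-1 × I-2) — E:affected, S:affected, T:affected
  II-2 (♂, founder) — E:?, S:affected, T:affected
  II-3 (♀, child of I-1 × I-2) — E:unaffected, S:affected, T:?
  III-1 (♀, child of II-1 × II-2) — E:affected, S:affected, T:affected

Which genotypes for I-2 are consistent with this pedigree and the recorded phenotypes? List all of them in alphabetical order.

E/I-1 un ·: ee
E/I-2 aff ·: Ee
E/II-1 aff I-1×I-2: Ee
E/II-2 ? ·: ee|Ee|EE
E/II-3 un I-1×I-2: ee
E/III-1 aff II-1×II-2: Ee|EE
⇒ E over [I-1,I-2,II-1,II-2,II-3,III-1]: 5 consistent
S/I-1 aff ·: Ss|SS
S/I-2 aff ·: Ss|SS
S/II-1 aff I-1×I-2: Ss|SS
S/II-2 aff ·: Ss|SS
S/II-3 aff I-1×I-2: Ss|SS
S/III-1 aff II-1×II-2: Ss|SS
⇒ S over [I-1,I-2,II-1,II-2,II-3,III-1]: 45 consistent
T/I-1 aff ·: Tt|TT
T/I-2 ? ·: tt|Tt|TT
T/II-1 aff I-1×I-2: Tt|TT
T/II-2 aff ·: Tt|TT
T/II-3 ? I-1×I-2: tt|Tt|TT
T/III-1 aff II-1×II-2: Tt|TT
⇒ T over [I-1,I-2,II-1,II-2,II-3,III-1]: 64 consistent

I-2 ∈ {Ee SS TT, Ee SS Tt, Ee SS tt, Ee Ss TT, Ee Ss Tt, Ee Ss tt}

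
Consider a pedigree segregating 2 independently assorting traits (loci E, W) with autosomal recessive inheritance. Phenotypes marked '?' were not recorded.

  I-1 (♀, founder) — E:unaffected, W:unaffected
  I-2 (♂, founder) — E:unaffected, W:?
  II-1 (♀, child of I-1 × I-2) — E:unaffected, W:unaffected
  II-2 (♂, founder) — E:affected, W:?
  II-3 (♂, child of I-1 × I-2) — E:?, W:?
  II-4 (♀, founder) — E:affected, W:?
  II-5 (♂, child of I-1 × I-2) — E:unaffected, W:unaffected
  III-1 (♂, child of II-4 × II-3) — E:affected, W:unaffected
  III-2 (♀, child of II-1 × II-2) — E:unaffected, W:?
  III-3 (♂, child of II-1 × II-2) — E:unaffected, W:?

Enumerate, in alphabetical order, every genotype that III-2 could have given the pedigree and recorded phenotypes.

E/I-1 un ·: EE|Ee
E/I-2 un ·: EE|Ee
E/II-1 un I-1×I-2: EE|Ee
E/II-2 aff ·: ee
E/II-3 ? I-1×I-2: Ee|ee
E/II-4 aff ·: ee
E/II-5 un I-1×I-2: EE|Ee
E/III-1 aff II-4×II-3: ee
E/III-2 un II-1×II-2: Ee
E/III-3 un II-1×II-2: Ee
⇒ E over [I-1,I-2,II-1,II-2,II-3,II-4,II-5,III-1,III-2,III-3]: 16 consistent
W/I-1 un ·: WW|Ww
W/I-2 ? ·: WW|Ww|ww
W/II-1 un I-1×I-2: WW|Ww
W/II-2 ? ·: WW|Ww|ww
W/II-3 ? I-1×I-2: WW|Ww|ww
W/II-4 ? ·: WW|Ww|ww
W/II-5 un I-1×I-2: WW|Ww
W/III-1 un II-4×II-3: WW|Ww
W/III-2 ? II-1×II-2: WW|Ww|ww
W/III-3 ? II-1×II-2: WW|Ww|ww
⇒ W over [I-1,I-2,II-1,II-2,II-3,II-4,II-5,III-1,III-2,III-3]: 1562 consistent

III-2 ∈ {Ee WW, Ee Ww, Ee ww}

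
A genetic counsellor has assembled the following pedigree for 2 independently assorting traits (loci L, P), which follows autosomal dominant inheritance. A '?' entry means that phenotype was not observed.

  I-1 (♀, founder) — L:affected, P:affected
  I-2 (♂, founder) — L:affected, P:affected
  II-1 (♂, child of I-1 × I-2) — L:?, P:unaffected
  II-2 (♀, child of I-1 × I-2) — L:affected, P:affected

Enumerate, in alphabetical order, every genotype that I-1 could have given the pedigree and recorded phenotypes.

I-1 ∈ {LL Pp, Ll Pp}

L/I-1 aff ·: Ll|LL
L/I-2 aff ·: Ll|LL
L/II-1 ? I-1×I-2: ll|Ll|LL
L/II-2 aff I-1×I-2: Ll|LL
⇒ L over [I-1,I-2,II-1,II-2]: 15 consistent
P/I-1 aff ·: Pp
P/I-2 aff ·: Pp
P/II-1 un I-1×I-2: pp
P/II-2 aff I-1×I-2: Pp|PP
⇒ P over [I-1,I-2,II-1,II-2]: 2 consistent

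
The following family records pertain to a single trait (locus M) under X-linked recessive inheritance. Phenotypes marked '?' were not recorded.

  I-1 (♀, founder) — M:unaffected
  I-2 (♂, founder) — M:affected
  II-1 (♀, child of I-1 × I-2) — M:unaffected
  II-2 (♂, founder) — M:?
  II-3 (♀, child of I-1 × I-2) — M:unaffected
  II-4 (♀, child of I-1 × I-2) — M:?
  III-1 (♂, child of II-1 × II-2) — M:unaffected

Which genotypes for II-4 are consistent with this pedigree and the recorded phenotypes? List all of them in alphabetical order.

II-4 ∈ {X^MX^m, X^mX^m}

M/I-1 un ·: X^MX^M|X^MX^m
M/I-2 aff ·: X^mY
M/II-1 un I-1×I-2: X^MX^m
M/II-2 ? ·: X^MY|X^mY
M/II-3 un I-1×I-2: X^MX^m
M/II-4 ? I-1×I-2: X^MX^m|X^mX^m
M/III-1 un II-1×II-2: X^MY
⇒ M over [I-1,I-2,II-1,II-2,II-3,II-4,III-1]: 6 consistent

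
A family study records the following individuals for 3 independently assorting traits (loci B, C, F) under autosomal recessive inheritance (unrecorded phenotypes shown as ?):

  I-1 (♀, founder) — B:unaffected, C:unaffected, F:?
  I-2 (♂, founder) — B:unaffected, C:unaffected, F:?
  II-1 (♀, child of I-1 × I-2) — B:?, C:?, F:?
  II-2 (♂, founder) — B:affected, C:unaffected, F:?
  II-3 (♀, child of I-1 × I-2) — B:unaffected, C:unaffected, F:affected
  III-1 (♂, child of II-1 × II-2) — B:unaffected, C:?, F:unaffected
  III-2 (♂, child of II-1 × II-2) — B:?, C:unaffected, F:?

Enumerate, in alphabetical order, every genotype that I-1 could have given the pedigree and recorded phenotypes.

I-1 ∈ {BB CC Ff, BB CC ff, BB Cc Ff, BB Cc ff, Bb CC Ff, Bb CC ff, Bb Cc Ff, Bb Cc ff}

B/I-1 un ·: BB|Bb
B/I-2 un ·: BB|Bb
B/II-1 ? I-1×I-2: BB|Bb
B/II-2 aff ·: bb
B/II-3 un I-1×I-2: BB|Bb
B/III-1 un II-1×II-2: Bb
B/III-2 ? II-1×II-2: Bb|bb
⇒ B over [I-1,I-2,II-1,II-2,II-3,III-1,III-2]: 19 consistent
C/I-1 un ·: CC|Cc
C/I-2 un ·: CC|Cc
C/II-1 ? I-1×I-2: CC|Cc|cc
C/II-2 un ·: CC|Cc
C/II-3 un I-1×I-2: CC|Cc
C/III-1 ? II-1×II-2: CC|Cc|cc
C/III-2 un II-1×II-2: CC|Cc
⇒ C over [I-1,I-2,II-1,II-2,II-3,III-1,III-2]: 101 consistent
F/I-1 ? ·: Ff|ff
F/I-2 ? ·: Ff|ff
F/II-1 ? I-1×I-2: FF|Ff|ff
F/II-2 ? ·: FF|Ff|ff
F/II-3 aff I-1×I-2: ff
F/III-1 un II-1×II-2: FF|Ff
F/III-2 ? II-1×II-2: FF|Ff|ff
⇒ F over [I-1,I-2,II-1,II-2,II-3,III-1,III-2]: 54 consistent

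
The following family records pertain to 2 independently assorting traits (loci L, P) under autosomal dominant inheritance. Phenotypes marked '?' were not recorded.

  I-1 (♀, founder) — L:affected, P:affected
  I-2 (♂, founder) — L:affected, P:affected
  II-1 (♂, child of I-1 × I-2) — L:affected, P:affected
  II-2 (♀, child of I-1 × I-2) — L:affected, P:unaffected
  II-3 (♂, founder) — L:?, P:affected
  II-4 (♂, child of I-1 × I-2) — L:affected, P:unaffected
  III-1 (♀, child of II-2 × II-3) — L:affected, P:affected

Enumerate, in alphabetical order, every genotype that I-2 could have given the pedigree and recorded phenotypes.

I-2 ∈ {LL Pp, Ll Pp}

L/I-1 aff ·: Ll|LL
L/I-2 aff ·: Ll|LL
L/II-1 aff I-1×I-2: Ll|LL
L/II-2 aff I-1×I-2: Ll|LL
L/II-3 ? ·: ll|Ll|LL
L/II-4 aff I-1×I-2: Ll|LL
L/III-1 aff II-2×II-3: Ll|LL
⇒ L over [I-1,I-2,II-1,II-2,II-3,II-4,III-1]: 112 consistent
P/I-1 aff ·: Pp
P/I-2 aff ·: Pp
P/II-1 aff I-1×I-2: Pp|PP
P/II-2 un I-1×I-2: pp
P/II-3 aff ·: Pp|PP
P/II-4 un I-1×I-2: pp
P/III-1 aff II-2×II-3: Pp
⇒ P over [I-1,I-2,II-1,II-2,II-3,II-4,III-1]: 4 consistent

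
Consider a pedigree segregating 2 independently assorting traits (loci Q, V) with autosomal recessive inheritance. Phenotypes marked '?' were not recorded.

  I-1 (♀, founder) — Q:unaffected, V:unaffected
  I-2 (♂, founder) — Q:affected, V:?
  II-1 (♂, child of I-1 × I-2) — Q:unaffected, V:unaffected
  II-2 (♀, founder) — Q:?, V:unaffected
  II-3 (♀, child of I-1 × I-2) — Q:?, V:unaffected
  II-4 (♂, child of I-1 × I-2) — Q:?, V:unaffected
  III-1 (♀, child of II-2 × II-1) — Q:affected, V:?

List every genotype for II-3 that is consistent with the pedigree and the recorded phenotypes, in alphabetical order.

Q/I-1 un ·: QQ|Qq
Q/I-2 aff ·: qq
Q/II-1 un I-1×I-2: Qq
Q/II-2 ? ·: Qq|qq
Q/II-3 ? I-1×I-2: Qq|qq
Q/II-4 ? I-1×I-2: Qq|qq
Q/III-1 aff II-2×II-1: qq
⇒ Q over [I-1,I-2,II-1,II-2,II-3,II-4,III-1]: 10 consistent
V/I-1 un ·: VV|Vv
V/I-2 ? ·: VV|Vv|vv
V/II-1 un I-1×I-2: VV|Vv
V/II-2 un ·: VV|Vv
V/II-3 un I-1×I-2: VV|Vv
V/II-4 un I-1×I-2: VV|Vv
V/III-1 ? II-2×II-1: VV|Vv|vv
⇒ V over [I-1,I-2,II-1,II-2,II-3,II-4,III-1]: 109 consistent

II-3 ∈ {Qq VV, Qq Vv, qq VV, qq Vv}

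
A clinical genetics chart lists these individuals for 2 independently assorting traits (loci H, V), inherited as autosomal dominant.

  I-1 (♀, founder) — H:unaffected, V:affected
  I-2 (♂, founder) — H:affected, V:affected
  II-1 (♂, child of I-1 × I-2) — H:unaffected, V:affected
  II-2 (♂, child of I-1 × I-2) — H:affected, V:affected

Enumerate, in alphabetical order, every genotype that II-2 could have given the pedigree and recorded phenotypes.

H/I-1 un ·: hh
H/I-2 aff ·: Hh
H/II-1 un I-1×I-2: hh
H/II-2 aff I-1×I-2: Hh
⇒ H over [I-1,I-2,II-1,II-2]: 1 consistent
V/I-1 aff ·: Vv|VV
V/I-2 aff ·: Vv|VV
V/II-1 aff I-1×I-2: Vv|VV
V/II-2 aff I-1×I-2: Vv|VV
⇒ V over [I-1,I-2,II-1,II-2]: 13 consistent

II-2 ∈ {Hh VV, Hh Vv}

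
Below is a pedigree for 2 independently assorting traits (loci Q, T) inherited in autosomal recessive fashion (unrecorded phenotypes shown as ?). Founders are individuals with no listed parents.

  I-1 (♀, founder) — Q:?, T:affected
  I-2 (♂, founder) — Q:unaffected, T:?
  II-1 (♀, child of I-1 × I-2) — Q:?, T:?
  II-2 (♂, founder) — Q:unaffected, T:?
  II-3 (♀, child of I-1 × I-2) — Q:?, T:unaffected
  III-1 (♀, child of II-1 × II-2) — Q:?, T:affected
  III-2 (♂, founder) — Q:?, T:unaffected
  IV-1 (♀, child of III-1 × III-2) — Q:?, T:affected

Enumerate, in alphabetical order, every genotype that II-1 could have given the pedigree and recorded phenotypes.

Q/I-1 ? ·: QQ|Qq|qq
Q/I-2 un ·: QQ|Qq
Q/II-1 ? I-1×I-2: QQ|Qq|qq
Q/II-2 un ·: QQ|Qq
Q/II-3 ? I-1×I-2: QQ|Qq|qq
Q/III-1 ? II-1×II-2: QQ|Qq|qq
Q/III-2 ? ·: QQ|Qq|qq
Q/IV-1 ? III-1×III-2: QQ|Qq|qq
⇒ Q over [I-1,I-2,II-1,II-2,II-3,III-1,III-2,IV-1]: 470 consistent
T/I-1 aff ·: tt
T/I-2 ? ·: TT|Tt
T/II-1 ? I-1×I-2: Tt|tt
T/II-2 ? ·: Tt|tt
T/II-3 un I-1×I-2: Tt
T/III-1 aff II-1×II-2: tt
T/III-2 un ·: Tt
T/IV-1 aff III-1×III-2: tt
⇒ T over [I-1,I-2,II-1,II-2,II-3,III-1,III-2,IV-1]: 6 consistent

II-1 ∈ {QQ Tt, QQ tt, Qq Tt, Qq tt, qq Tt, qq tt}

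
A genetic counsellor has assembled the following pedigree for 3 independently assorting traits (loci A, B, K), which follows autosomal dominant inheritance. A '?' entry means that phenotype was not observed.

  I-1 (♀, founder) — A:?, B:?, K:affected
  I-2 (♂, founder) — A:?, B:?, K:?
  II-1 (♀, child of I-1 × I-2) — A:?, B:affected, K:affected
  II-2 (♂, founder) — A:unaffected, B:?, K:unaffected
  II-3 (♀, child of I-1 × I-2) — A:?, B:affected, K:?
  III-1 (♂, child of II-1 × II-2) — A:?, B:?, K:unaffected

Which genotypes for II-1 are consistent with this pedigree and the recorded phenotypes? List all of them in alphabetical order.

II-1 ∈ {AA BB Kk, AA Bb Kk, Aa BB Kk, Aa Bb Kk, aa BB Kk, aa Bb Kk}

A/I-1 ? ·: aa|Aa|AA
A/I-2 ? ·: aa|Aa|AA
A/II-1 ? I-1×I-2: aa|Aa|AA
A/II-2 un ·: aa
A/II-3 ? I-1×I-2: aa|Aa|AA
A/III-1 ? II-1×II-2: aa|Aa
⇒ A over [I-1,I-2,II-1,II-2,II-3,III-1]: 42 consistent
B/I-1 ? ·: bb|Bb|BB
B/I-2 ? ·: bb|Bb|BB
B/II-1 aff I-1×I-2: Bb|BB
B/II-2 ? ·: bb|Bb|BB
B/II-3 aff I-1×I-2: Bb|BB
B/III-1 ? II-1×II-2: bb|Bb|BB
⇒ B over [I-1,I-2,II-1,II-2,II-3,III-1]: 98 consistent
K/I-1 aff ·: Kk|KK
K/I-2 ? ·: kk|Kk|KK
K/II-1 aff I-1×I-2: Kk
K/II-2 un ·: kk
K/II-3 ? I-1×I-2: kk|Kk|KK
K/III-1 un II-1×II-2: kk
⇒ K over [I-1,I-2,II-1,II-2,II-3,III-1]: 10 consistent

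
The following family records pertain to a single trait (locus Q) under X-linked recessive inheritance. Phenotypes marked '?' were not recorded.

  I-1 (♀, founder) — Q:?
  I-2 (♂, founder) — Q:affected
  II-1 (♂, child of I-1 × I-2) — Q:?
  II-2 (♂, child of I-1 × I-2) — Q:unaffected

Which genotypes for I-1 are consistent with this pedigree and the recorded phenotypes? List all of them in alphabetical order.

I-1 ∈ {X^QX^Q, X^QX^q}

Q/I-1 ? ·: X^QX^Q|X^QX^q
Q/I-2 aff ·: X^qY
Q/II-1 ? I-1×I-2: X^QY|X^qY
Q/II-2 un I-1×I-2: X^QY
⇒ Q over [I-1,I-2,II-1,II-2]: 3 consistent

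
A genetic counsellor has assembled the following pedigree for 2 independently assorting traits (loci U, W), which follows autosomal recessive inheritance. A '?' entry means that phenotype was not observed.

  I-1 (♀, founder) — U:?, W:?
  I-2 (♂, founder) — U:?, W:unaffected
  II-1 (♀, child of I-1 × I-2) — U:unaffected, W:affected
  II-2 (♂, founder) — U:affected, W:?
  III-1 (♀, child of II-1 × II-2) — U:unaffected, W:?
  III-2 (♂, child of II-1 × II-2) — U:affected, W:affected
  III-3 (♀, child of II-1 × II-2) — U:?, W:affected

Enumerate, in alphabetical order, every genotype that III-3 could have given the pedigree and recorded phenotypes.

U/I-1 ? ·: UU|Uu|uu
U/I-2 ? ·: UU|Uu|uu
U/II-1 un I-1×I-2: Uu
U/II-2 aff ·: uu
U/III-1 un II-1×II-2: Uu
U/III-2 aff II-1×II-2: uu
U/III-3 ? II-1×II-2: Uu|uu
⇒ U over [I-1,I-2,II-1,II-2,III-1,III-2,III-3]: 14 consistent
W/I-1 ? ·: Ww|ww
W/I-2 un ·: Ww
W/II-1 aff I-1×I-2: ww
W/II-2 ? ·: Ww|ww
W/III-1 ? II-1×II-2: Ww|ww
W/III-2 aff II-1×II-2: ww
W/III-3 aff II-1×II-2: ww
⇒ W over [I-1,I-2,II-1,II-2,III-1,III-2,III-3]: 6 consistent

III-3 ∈ {Uu ww, uu ww}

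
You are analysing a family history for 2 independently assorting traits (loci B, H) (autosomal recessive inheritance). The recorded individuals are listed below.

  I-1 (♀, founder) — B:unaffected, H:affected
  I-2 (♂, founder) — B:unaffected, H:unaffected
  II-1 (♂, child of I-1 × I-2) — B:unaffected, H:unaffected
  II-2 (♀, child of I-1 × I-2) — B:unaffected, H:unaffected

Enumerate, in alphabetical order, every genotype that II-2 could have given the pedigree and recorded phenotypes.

B/I-1 un ·: BB|Bb
B/I-2 un ·: BB|Bb
B/II-1 un I-1×I-2: BB|Bb
B/II-2 un I-1×I-2: BB|Bb
⇒ B over [I-1,I-2,II-1,II-2]: 13 consistent
H/I-1 aff ·: hh
H/I-2 un ·: HH|Hh
H/II-1 un I-1×I-2: Hh
H/II-2 un I-1×I-2: Hh
⇒ H over [I-1,I-2,II-1,II-2]: 2 consistent

II-2 ∈ {BB Hh, Bb Hh}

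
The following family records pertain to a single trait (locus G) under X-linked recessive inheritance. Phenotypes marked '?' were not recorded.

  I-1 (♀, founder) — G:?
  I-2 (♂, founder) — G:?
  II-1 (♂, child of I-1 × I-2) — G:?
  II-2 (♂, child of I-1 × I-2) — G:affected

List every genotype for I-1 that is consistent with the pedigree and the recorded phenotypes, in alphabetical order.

G/I-1 ? ·: X^GX^g|X^gX^g
G/I-2 ? ·: X^GY|X^gY
G/II-1 ? I-1×I-2: X^GY|X^gY
G/II-2 aff I-1×I-2: X^gY
⇒ G over [I-1,I-2,II-1,II-2]: 6 consistent

I-1 ∈ {X^GX^g, X^gX^g}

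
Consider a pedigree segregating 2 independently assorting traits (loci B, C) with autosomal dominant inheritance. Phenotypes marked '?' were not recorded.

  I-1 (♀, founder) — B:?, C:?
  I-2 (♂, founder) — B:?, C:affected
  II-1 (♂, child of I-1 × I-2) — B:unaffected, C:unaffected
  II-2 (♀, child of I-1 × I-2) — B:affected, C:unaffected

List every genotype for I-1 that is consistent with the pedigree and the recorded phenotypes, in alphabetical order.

B/I-1 ? ·: bb|Bb
B/I-2 ? ·: bb|Bb
B/II-1 un I-1×I-2: bb
B/II-2 aff I-1×I-2: Bb|BB
⇒ B over [I-1,I-2,II-1,II-2]: 4 consistent
C/I-1 ? ·: cc|Cc
C/I-2 aff ·: Cc
C/II-1 un I-1×I-2: cc
C/II-2 un I-1×I-2: cc
⇒ C over [I-1,I-2,II-1,II-2]: 2 consistent

I-1 ∈ {Bb Cc, Bb cc, bb Cc, bb cc}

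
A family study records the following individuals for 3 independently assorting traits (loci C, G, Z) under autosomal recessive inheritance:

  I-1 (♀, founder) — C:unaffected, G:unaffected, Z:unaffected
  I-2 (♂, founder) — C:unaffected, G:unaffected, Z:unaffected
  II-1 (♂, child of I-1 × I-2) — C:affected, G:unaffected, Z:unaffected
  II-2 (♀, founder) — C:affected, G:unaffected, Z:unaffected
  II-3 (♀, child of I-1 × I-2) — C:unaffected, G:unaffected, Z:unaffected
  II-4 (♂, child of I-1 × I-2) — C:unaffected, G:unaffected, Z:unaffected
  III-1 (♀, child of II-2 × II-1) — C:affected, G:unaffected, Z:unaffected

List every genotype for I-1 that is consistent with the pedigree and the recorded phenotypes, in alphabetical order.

I-1 ∈ {Cc GG ZZ, Cc GG Zz, Cc Gg ZZ, Cc Gg Zz}

C/I-1 un ·: Cc
C/I-2 un ·: Cc
C/II-1 aff I-1×I-2: cc
C/II-2 aff ·: cc
C/II-3 un I-1×I-2: CC|Cc
C/II-4 un I-1×I-2: CC|Cc
C/III-1 aff II-2×II-1: cc
⇒ C over [I-1,I-2,II-1,II-2,II-3,II-4,III-1]: 4 consistent
G/I-1 un ·: GG|Gg
G/I-2 un ·: GG|Gg
G/II-1 un I-1×I-2: GG|Gg
G/II-2 un ·: GG|Gg
G/II-3 un I-1×I-2: GG|Gg
G/II-4 un I-1×I-2: GG|Gg
G/III-1 un II-2×II-1: GG|Gg
⇒ G over [I-1,I-2,II-1,II-2,II-3,II-4,III-1]: 87 consistent
Z/I-1 un ·: ZZ|Zz
Z/I-2 un ·: ZZ|Zz
Z/II-1 un I-1×I-2: ZZ|Zz
Z/II-2 un ·: ZZ|Zz
Z/II-3 un I-1×I-2: ZZ|Zz
Z/II-4 un I-1×I-2: ZZ|Zz
Z/III-1 un II-2×II-1: ZZ|Zz
⇒ Z over [I-1,I-2,II-1,II-2,II-3,II-4,III-1]: 87 consistent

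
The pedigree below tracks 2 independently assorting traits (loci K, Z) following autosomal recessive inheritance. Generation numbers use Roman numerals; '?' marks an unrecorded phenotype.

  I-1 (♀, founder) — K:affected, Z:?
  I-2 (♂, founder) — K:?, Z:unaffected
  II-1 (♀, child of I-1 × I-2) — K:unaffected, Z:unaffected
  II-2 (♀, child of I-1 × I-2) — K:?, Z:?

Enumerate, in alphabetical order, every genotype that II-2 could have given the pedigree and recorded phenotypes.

II-2 ∈ {Kk ZZ, Kk Zz, Kk zz, kk ZZ, kk Zz, kk zz}

K/I-1 aff ·: kk
K/I-2 ? ·: KK|Kk
K/II-1 un I-1×I-2: Kk
K/II-2 ? I-1×I-2: Kk|kk
⇒ K over [I-1,I-2,II-1,II-2]: 3 consistent
Z/I-1 ? ·: ZZ|Zz|zz
Z/I-2 un ·: ZZ|Zz
Z/II-1 un I-1×I-2: ZZ|Zz
Z/II-2 ? I-1×I-2: ZZ|Zz|zz
⇒ Z over [I-1,I-2,II-1,II-2]: 18 consistent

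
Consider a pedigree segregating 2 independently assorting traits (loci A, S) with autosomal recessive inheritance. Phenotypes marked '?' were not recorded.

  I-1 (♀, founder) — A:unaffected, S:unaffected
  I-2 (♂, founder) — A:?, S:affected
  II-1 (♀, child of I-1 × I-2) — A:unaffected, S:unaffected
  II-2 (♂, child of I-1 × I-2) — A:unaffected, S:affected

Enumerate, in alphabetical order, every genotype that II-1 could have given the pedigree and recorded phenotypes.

II-1 ∈ {AA Ss, Aa Ss}

A/I-1 un ·: AA|Aa
A/I-2 ? ·: AA|Aa|aa
A/II-1 un I-1×I-2: AA|Aa
A/II-2 un I-1×I-2: AA|Aa
⇒ A over [I-1,I-2,II-1,II-2]: 15 consistent
S/I-1 un ·: Ss
S/I-2 aff ·: ss
S/II-1 un I-1×I-2: Ss
S/II-2 aff I-1×I-2: ss
⇒ S over [I-1,I-2,II-1,II-2]: 1 consistent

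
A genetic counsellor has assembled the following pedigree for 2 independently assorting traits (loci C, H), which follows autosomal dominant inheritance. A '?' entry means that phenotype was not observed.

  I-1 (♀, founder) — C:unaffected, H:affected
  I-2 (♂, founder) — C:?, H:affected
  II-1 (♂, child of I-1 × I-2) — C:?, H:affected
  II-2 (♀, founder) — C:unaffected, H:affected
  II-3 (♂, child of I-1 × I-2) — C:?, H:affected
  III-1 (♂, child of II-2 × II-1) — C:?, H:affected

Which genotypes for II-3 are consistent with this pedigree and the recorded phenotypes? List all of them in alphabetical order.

C/I-1 un ·: cc
C/I-2 ? ·: cc|Cc|CC
C/II-1 ? I-1×I-2: cc|Cc
C/II-2 un ·: cc
C/II-3 ? I-1×I-2: cc|Cc
C/III-1 ? II-2×II-1: cc|Cc
⇒ C over [I-1,I-2,II-1,II-2,II-3,III-1]: 9 consistent
H/I-1 aff ·: Hh|HH
H/I-2 aff ·: Hh|HH
H/II-1 aff I-1×I-2: Hh|HH
H/II-2 aff ·: Hh|HH
H/II-3 aff I-1×I-2: Hh|HH
H/III-1 aff II-2×II-1: Hh|HH
⇒ H over [I-1,I-2,II-1,II-2,II-3,III-1]: 45 consistent

II-3 ∈ {Cc HH, Cc Hh, cc HH, cc Hh}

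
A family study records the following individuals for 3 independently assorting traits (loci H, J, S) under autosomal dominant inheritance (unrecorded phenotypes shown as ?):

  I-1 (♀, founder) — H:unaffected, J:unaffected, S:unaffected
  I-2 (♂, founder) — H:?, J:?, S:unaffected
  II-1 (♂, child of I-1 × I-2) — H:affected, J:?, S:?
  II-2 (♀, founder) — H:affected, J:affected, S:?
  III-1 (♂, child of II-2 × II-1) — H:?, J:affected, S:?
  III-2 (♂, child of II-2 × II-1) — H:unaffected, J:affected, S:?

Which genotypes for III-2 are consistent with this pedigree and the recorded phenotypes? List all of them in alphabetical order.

H/I-1 un ·: hh
H/I-2 ? ·: Hh|HH
H/II-1 aff I-1×I-2: Hh
H/II-2 aff ·: Hh
H/III-1 ? II-2×II-1: hh|Hh|HH
H/III-2 un II-2×II-1: hh
⇒ H over [I-1,I-2,II-1,II-2,III-1,III-2]: 6 consistent
J/I-1 un ·: jj
J/I-2 ? ·: jj|Jj|JJ
J/II-1 ? I-1×I-2: jj|Jj
J/II-2 aff ·: Jj|JJ
J/III-1 aff II-2×II-1: Jj|JJ
J/III-2 aff II-2×II-1: Jj|JJ
⇒ J over [I-1,I-2,II-1,II-2,III-1,III-2]: 20 consistent
S/I-1 un ·: ss
S/I-2 un ·: ss
S/II-1 ? I-1×I-2: ss
S/II-2 ? ·: ss|Ss|SS
S/III-1 ? II-2×II-1: ss|Ss
S/III-2 ? II-2×II-1: ss|Ss
⇒ S over [I-1,I-2,II-1,II-2,III-1,III-2]: 6 consistent

III-2 ∈ {hh JJ Ss, hh JJ ss, hh Jj Ss, hh Jj ss}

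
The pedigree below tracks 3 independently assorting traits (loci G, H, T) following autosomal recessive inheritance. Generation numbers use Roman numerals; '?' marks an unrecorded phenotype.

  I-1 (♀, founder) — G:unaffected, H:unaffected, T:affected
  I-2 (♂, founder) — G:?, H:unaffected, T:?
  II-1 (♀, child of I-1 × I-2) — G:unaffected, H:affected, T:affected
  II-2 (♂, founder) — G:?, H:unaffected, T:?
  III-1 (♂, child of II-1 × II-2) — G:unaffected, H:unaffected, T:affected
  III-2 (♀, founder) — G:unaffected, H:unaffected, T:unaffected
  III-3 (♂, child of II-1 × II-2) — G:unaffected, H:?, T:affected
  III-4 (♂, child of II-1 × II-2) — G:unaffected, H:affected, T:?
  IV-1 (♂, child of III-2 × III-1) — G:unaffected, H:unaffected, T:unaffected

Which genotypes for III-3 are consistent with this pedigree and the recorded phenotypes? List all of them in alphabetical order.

G/I-1 un ·: GG|Gg
G/I-2 ? ·: GG|Gg|gg
G/II-1 un I-1×I-2: GG|Gg
G/II-2 ? ·: GG|Gg|gg
G/III-1 un II-1×II-2: GG|Gg
G/III-2 un ·: GG|Gg
G/III-3 un II-1×II-2: GG|Gg
G/III-4 un II-1×II-2: GG|Gg
G/IV-1 un III-2×III-1: GG|Gg
⇒ G over [I-1,I-2,II-1,II-2,III-1,III-2,III-3,III-4,IV-1]: 440 consistent
H/I-1 un ·: Hh
H/I-2 un ·: Hh
H/II-1 aff I-1×I-2: hh
H/II-2 un ·: Hh
H/III-1 un II-1×II-2: Hh
H/III-2 un ·: HH|Hh
H/III-3 ? II-1×II-2: Hh|hh
H/III-4 aff II-1×II-2: hh
H/IV-1 un III-2×III-1: HH|Hh
⇒ H over [I-1,I-2,II-1,II-2,III-1,III-2,III-3,III-4,IV-1]: 8 consistent
T/I-1 aff ·: tt
T/I-2 ? ·: Tt|tt
T/II-1 aff I-1×I-2: tt
T/II-2 ? ·: Tt|tt
T/III-1 aff II-1×II-2: tt
T/III-2 un ·: TT|Tt
T/III-3 aff II-1×II-2: tt
T/III-4 ? II-1×II-2: Tt|tt
T/IV-1 un III-2×III-1: Tt
⇒ T over [I-1,I-2,II-1,II-2,III-1,III-2,III-3,III-4,IV-1]: 12 consistent

III-3 ∈ {GG Hh tt, GG hh tt, Gg Hh tt, Gg hh tt}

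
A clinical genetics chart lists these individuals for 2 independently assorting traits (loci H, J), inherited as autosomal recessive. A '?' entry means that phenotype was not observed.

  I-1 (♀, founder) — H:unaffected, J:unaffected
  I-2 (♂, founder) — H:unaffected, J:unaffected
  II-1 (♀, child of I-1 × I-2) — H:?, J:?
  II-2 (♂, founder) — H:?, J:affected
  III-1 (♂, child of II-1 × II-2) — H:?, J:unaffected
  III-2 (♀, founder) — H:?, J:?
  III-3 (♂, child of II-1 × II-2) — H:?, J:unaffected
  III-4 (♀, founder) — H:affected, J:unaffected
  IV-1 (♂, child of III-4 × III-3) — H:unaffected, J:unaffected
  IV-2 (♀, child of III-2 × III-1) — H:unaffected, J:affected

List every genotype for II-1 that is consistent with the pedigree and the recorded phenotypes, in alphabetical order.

II-1 ∈ {HH JJ, HH Jj, Hh JJ, Hh Jj, hh JJ, hh Jj}

H/I-1 un ·: HH|Hh
H/I-2 un ·: HH|Hh
H/II-1 ? I-1×I-2: HH|Hh|hh
H/II-2 ? ·: HH|Hh|hh
H/III-1 ? II-1×II-2: HH|Hh|hh
H/III-2 ? ·: HH|Hh|hh
H/III-3 ? II-1×II-2: HH|Hh
H/III-4 aff ·: hh
H/IV-1 un III-4×III-3: Hh
H/IV-2 un III-2×III-1: HH|Hh
⇒ H over [I-1,I-2,II-1,II-2,III-1,III-2,III-3,III-4,IV-1,IV-2]: 261 consistent
J/I-1 un ·: JJ|Jj
J/I-2 un ·: JJ|Jj
J/II-1 ? I-1×I-2: JJ|Jj
J/II-2 aff ·: jj
J/III-1 un II-1×II-2: Jj
J/III-2 ? ·: Jj|jj
J/III-3 un II-1×II-2: Jj
J/III-4 un ·: JJ|Jj
J/IV-1 un III-4×III-3: JJ|Jj
J/IV-2 aff III-2×III-1: jj
⇒ J over [I-1,I-2,II-1,II-2,III-1,III-2,III-3,III-4,IV-1,IV-2]: 56 consistent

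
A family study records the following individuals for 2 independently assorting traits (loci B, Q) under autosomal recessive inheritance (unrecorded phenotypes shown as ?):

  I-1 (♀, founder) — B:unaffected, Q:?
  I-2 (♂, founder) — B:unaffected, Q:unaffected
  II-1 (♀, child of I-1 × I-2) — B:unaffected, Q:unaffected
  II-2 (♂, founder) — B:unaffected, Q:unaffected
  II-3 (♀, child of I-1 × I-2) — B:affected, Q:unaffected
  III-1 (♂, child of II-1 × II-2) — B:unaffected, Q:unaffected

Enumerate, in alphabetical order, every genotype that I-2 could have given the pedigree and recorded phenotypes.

I-2 ∈ {Bb QQ, Bb Qq}

B/I-1 un ·: Bb
B/I-2 un ·: Bb
B/II-1 un I-1×I-2: BB|Bb
B/II-2 un ·: BB|Bb
B/II-3 aff I-1×I-2: bb
B/III-1 un II-1×II-2: BB|Bb
⇒ B over [I-1,I-2,II-1,II-2,II-3,III-1]: 7 consistent
Q/I-1 ? ·: QQ|Qq|qq
Q/I-2 un ·: QQ|Qq
Q/II-1 un I-1×I-2: QQ|Qq
Q/II-2 un ·: QQ|Qq
Q/II-3 un I-1×I-2: QQ|Qq
Q/III-1 un II-1×II-2: QQ|Qq
⇒ Q over [I-1,I-2,II-1,II-2,II-3,III-1]: 53 consistent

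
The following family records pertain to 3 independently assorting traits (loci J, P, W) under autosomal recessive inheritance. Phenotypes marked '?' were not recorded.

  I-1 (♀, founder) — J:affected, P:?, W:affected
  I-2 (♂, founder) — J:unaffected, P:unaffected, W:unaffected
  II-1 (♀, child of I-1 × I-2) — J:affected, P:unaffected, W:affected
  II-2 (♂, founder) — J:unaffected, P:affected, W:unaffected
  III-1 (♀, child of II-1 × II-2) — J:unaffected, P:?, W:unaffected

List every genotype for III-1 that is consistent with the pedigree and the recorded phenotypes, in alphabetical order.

J/I-1 aff ·: jj
J/I-2 un ·: Jj
J/II-1 aff I-1×I-2: jj
J/II-2 un ·: JJ|Jj
J/III-1 un II-1×II-2: Jj
⇒ J over [I-1,I-2,II-1,II-2,III-1]: 2 consistent
P/I-1 ? ·: PP|Pp|pp
P/I-2 un ·: PP|Pp
P/II-1 un I-1×I-2: PP|Pp
P/II-2 aff ·: pp
P/III-1 ? II-1×II-2: Pp|pp
⇒ P over [I-1,I-2,II-1,II-2,III-1]: 14 consistent
W/I-1 aff ·: ww
W/I-2 un ·: Ww
W/II-1 aff I-1×I-2: ww
W/II-2 un ·: WW|Ww
W/III-1 un II-1×II-2: Ww
⇒ W over [I-1,I-2,II-1,II-2,III-1]: 2 consistent

III-1 ∈ {Jj Pp Ww, Jj pp Ww}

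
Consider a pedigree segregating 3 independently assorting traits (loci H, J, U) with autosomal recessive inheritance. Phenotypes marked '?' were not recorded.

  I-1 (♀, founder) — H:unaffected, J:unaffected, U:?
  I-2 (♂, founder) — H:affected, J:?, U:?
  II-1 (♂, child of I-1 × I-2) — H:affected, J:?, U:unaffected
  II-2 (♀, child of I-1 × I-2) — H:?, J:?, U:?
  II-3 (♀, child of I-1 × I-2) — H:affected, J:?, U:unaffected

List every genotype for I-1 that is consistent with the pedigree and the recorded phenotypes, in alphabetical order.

H/I-1 un ·: Hh
H/I-2 aff ·: hh
H/II-1 aff I-1×I-2: hh
H/II-2 ? I-1×I-2: Hh|hh
H/II-3 aff I-1×I-2: hh
⇒ H over [I-1,I-2,II-1,II-2,II-3]: 2 consistent
J/I-1 un ·: JJ|Jj
J/I-2 ? ·: JJ|Jj|jj
J/II-1 ? I-1×I-2: JJ|Jj|jj
J/II-2 ? I-1×I-2: JJ|Jj|jj
J/II-3 ? I-1×I-2: JJ|Jj|jj
⇒ J over [I-1,I-2,II-1,II-2,II-3]: 53 consistent
U/I-1 ? ·: UU|Uu|uu
U/I-2 ? ·: UU|Uu|uu
U/II-1 un I-1×I-2: UU|Uu
U/II-2 ? I-1×I-2: UU|Uu|uu
U/II-3 un I-1×I-2: UU|Uu
⇒ U over [I-1,I-2,II-1,II-2,II-3]: 35 consistent

I-1 ∈ {Hh JJ UU, Hh JJ Uu, Hh JJ uu, Hh Jj UU, Hh Jj Uu, Hh Jj uu}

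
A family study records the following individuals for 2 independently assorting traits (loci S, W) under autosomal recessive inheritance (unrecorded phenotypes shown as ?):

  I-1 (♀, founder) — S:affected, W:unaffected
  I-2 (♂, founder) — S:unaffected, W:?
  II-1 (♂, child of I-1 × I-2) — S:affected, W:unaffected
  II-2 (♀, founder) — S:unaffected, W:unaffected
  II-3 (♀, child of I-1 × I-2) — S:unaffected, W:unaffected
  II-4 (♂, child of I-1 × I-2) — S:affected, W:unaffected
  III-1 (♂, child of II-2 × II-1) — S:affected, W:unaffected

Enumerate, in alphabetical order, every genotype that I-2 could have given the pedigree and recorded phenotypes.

S/I-1 aff ·: ss
S/I-2 un ·: Ss
S/II-1 aff I-1×I-2: ss
S/II-2 un ·: Ss
S/II-3 un I-1×I-2: Ss
S/II-4 aff I-1×I-2: ss
S/III-1 aff II-2×II-1: ss
⇒ S over [I-1,I-2,II-1,II-2,II-3,II-4,III-1]: 1 consistent
W/I-1 un ·: WW|Ww
W/I-2 ? ·: WW|Ww|ww
W/II-1 un I-1×I-2: WW|Ww
W/II-2 un ·: WW|Ww
W/II-3 un I-1×I-2: WW|Ww
W/II-4 un I-1×I-2: WW|Ww
W/III-1 un II-2×II-1: WW|Ww
⇒ W over [I-1,I-2,II-1,II-2,II-3,II-4,III-1]: 95 consistent

I-2 ∈ {Ss WW, Ss Ww, Ss ww}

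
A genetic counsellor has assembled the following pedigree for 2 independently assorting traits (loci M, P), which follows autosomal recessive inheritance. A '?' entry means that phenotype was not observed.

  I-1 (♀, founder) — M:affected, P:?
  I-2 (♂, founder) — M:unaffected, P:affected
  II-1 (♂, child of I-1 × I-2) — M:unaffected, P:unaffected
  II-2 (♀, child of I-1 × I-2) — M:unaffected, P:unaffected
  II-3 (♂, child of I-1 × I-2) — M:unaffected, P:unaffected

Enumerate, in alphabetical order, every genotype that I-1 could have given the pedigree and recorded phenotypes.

I-1 ∈ {mm PP, mm Pp}

M/I-1 aff ·: mm
M/I-2 un ·: MM|Mm
M/II-1 un I-1×I-2: Mm
M/II-2 un I-1×I-2: Mm
M/II-3 un I-1×I-2: Mm
⇒ M over [I-1,I-2,II-1,II-2,II-3]: 2 consistent
P/I-1 ? ·: PP|Pp
P/I-2 aff ·: pp
P/II-1 un I-1×I-2: Pp
P/II-2 un I-1×I-2: Pp
P/II-3 un I-1×I-2: Pp
⇒ P over [I-1,I-2,II-1,II-2,II-3]: 2 consistent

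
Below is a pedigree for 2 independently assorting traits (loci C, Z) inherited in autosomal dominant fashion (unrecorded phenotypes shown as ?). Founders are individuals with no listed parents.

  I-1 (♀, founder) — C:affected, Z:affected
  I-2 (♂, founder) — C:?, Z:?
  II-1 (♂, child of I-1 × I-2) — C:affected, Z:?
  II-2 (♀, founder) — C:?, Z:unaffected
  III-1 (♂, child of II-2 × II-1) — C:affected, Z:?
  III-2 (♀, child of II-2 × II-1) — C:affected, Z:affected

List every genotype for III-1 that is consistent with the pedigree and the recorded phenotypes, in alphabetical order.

III-1 ∈ {CC Zz, CC zz, Cc Zz, Cc zz}

C/I-1 aff ·: Cc|CC
C/I-2 ? ·: cc|Cc|CC
C/II-1 aff I-1×I-2: Cc|CC
C/II-2 ? ·: cc|Cc|CC
C/III-1 aff II-2×II-1: Cc|CC
C/III-2 aff II-2×II-1: Cc|CC
⇒ C over [I-1,I-2,II-1,II-2,III-1,III-2]: 69 consistent
Z/I-1 aff ·: Zz|ZZ
Z/I-2 ? ·: zz|Zz|ZZ
Z/II-1 ? I-1×I-2: Zz|ZZ
Z/II-2 un ·: zz
Z/III-1 ? II-2×II-1: zz|Zz
Z/III-2 aff II-2×II-1: Zz
⇒ Z over [I-1,I-2,II-1,II-2,III-1,III-2]: 14 consistent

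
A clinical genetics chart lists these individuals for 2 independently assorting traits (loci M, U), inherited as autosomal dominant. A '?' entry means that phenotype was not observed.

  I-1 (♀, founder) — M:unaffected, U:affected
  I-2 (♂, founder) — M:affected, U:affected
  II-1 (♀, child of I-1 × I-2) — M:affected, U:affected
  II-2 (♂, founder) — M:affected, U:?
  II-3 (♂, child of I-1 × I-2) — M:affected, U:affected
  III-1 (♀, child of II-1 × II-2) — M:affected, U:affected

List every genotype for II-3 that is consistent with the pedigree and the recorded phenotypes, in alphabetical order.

II-3 ∈ {Mm UU, Mm Uu}

M/I-1 un ·: mm
M/I-2 aff ·: Mm|MM
M/II-1 aff I-1×I-2: Mm
M/II-2 aff ·: Mm|MM
M/II-3 aff I-1×I-2: Mm
M/III-1 aff II-1×II-2: Mm|MM
⇒ M over [I-1,I-2,II-1,II-2,II-3,III-1]: 8 consistent
U/I-1 aff ·: Uu|UU
U/I-2 aff ·: Uu|UU
U/II-1 aff I-1×I-2: Uu|UU
U/II-2 ? ·: uu|Uu|UU
U/II-3 aff I-1×I-2: Uu|UU
U/III-1 aff II-1×II-2: Uu|UU
⇒ U over [I-1,I-2,II-1,II-2,II-3,III-1]: 58 consistent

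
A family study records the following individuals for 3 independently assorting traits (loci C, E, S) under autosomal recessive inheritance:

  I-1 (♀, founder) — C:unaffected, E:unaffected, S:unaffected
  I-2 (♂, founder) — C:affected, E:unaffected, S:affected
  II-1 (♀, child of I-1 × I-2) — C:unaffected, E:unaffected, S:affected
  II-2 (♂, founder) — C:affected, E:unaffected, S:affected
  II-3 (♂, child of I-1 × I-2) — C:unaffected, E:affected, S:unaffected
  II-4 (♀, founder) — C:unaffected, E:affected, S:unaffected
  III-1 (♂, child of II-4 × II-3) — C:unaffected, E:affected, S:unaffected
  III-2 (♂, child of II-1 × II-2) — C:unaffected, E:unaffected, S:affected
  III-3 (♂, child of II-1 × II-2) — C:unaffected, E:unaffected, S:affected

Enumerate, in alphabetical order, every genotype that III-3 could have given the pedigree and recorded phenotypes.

III-3 ∈ {Cc EE ss, Cc Ee ss}

C/I-1 un ·: CC|Cc
C/I-2 aff ·: cc
C/II-1 un I-1×I-2: Cc
C/II-2 aff ·: cc
C/II-3 un I-1×I-2: Cc
C/II-4 un ·: CC|Cc
C/III-1 un II-4×II-3: CC|Cc
C/III-2 un II-1×II-2: Cc
C/III-3 un II-1×II-2: Cc
⇒ C over [I-1,I-2,II-1,II-2,II-3,II-4,III-1,III-2,III-3]: 8 consistent
E/I-1 un ·: Ee
E/I-2 un ·: Ee
E/II-1 un I-1×I-2: EE|Ee
E/II-2 un ·: EE|Ee
E/II-3 aff I-1×I-2: ee
E/II-4 aff ·: ee
E/III-1 aff II-4×II-3: ee
E/III-2 un II-1×II-2: EE|Ee
E/III-3 un II-1×II-2: EE|Ee
⇒ E over [I-1,I-2,II-1,II-2,II-3,II-4,III-1,III-2,III-3]: 13 consistent
S/I-1 un ·: Ss
S/I-2 aff ·: ss
S/II-1 aff I-1×I-2: ss
S/II-2 aff ·: ss
S/II-3 un I-1×I-2: Ss
S/II-4 un ·: SS|Ss
S/III-1 un II-4×II-3: SS|Ss
S/III-2 aff II-1×II-2: ss
S/III-3 aff II-1×II-2: ss
⇒ S over [I-1,I-2,II-1,II-2,II-3,II-4,III-1,III-2,III-3]: 4 consistent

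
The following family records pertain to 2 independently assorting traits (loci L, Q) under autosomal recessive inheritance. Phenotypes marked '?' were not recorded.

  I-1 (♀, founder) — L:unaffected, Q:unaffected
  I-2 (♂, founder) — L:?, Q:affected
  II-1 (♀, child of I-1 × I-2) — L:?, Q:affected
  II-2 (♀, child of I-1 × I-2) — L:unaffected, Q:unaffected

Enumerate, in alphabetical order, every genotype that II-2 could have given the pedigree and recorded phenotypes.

L/I-1 un ·: LL|Ll
L/I-2 ? ·: LL|Ll|ll
L/II-1 ? I-1×I-2: LL|Ll|ll
L/II-2 un I-1×I-2: LL|Ll
⇒ L over [I-1,I-2,II-1,II-2]: 18 consistent
Q/I-1 un ·: Qq
Q/I-2 aff ·: qq
Q/II-1 aff I-1×I-2: qq
Q/II-2 un I-1×I-2: Qq
⇒ Q over [I-1,I-2,II-1,II-2]: 1 consistent

II-2 ∈ {LL Qq, Ll Qq}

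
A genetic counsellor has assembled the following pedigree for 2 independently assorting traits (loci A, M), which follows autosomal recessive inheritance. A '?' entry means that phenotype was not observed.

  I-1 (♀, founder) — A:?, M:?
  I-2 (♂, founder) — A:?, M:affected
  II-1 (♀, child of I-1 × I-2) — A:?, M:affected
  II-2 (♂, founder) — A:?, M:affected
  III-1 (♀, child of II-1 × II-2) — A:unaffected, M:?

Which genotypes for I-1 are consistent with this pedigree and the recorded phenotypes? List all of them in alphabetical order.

A/I-1 ? ·: AA|Aa|aa
A/I-2 ? ·: AA|Aa|aa
A/II-1 ? I-1×I-2: AA|Aa|aa
A/II-2 ? ·: AA|Aa|aa
A/III-1 un II-1×II-2: AA|Aa
⇒ A over [I-1,I-2,II-1,II-2,III-1]: 59 consistent
M/I-1 ? ·: Mm|mm
M/I-2 aff ·: mm
M/II-1 aff I-1×I-2: mm
M/II-2 aff ·: mm
M/III-1 ? II-1×II-2: mm
⇒ M over [I-1,I-2,II-1,II-2,III-1]: 2 consistent

I-1 ∈ {AA Mm, AA mm, Aa Mm, Aa mm, aa Mm, aa mm}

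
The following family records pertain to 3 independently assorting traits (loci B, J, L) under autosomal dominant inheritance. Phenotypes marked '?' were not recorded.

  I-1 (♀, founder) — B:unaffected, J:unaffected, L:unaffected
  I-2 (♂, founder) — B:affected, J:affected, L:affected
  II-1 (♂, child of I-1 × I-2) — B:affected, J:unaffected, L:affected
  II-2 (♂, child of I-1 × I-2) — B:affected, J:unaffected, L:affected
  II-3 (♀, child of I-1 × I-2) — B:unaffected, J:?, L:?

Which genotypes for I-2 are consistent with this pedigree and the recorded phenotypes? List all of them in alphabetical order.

I-2 ∈ {Bb Jj LL, Bb Jj Ll}

B/I-1 un ·: bb
B/I-2 aff ·: Bb
B/II-1 aff I-1×I-2: Bb
B/II-2 aff I-1×I-2: Bb
B/II-3 un I-1×I-2: bb
⇒ B over [I-1,I-2,II-1,II-2,II-3]: 1 consistent
J/I-1 un ·: jj
J/I-2 aff ·: Jj
J/II-1 un I-1×I-2: jj
J/II-2 un I-1×I-2: jj
J/II-3 ? I-1×I-2: jj|Jj
⇒ J over [I-1,I-2,II-1,II-2,II-3]: 2 consistent
L/I-1 un ·: ll
L/I-2 aff ·: Ll|LL
L/II-1 aff I-1×I-2: Ll
L/II-2 aff I-1×I-2: Ll
L/II-3 ? I-1×I-2: ll|Ll
⇒ L over [I-1,I-2,II-1,II-2,II-3]: 3 consistent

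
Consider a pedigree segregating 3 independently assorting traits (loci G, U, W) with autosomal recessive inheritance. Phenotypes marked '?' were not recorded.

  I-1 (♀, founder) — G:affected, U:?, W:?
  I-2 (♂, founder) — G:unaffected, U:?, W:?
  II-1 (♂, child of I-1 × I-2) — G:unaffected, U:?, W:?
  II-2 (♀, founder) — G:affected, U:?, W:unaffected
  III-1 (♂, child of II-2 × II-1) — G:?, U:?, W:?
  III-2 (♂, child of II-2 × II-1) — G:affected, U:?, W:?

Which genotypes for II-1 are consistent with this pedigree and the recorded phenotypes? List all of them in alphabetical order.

II-1 ∈ {Gg UU WW, Gg UU Ww, Gg UU ww, Gg Uu WW, Gg Uu Ww, Gg Uu ww, Gg uu WW, Gg uu Ww, Gg uu ww}

G/I-1 aff ·: gg
G/I-2 un ·: GG|Gg
G/II-1 un I-1×I-2: Gg
G/II-2 aff ·: gg
G/III-1 ? II-2×II-1: Gg|gg
G/III-2 aff II-2×II-1: gg
⇒ G over [I-1,I-2,II-1,II-2,III-1,III-2]: 4 consistent
U/I-1 ? ·: UU|Uu|uu
U/I-2 ? ·: UU|Uu|uu
U/II-1 ? I-1×I-2: UU|Uu|uu
U/II-2 ? ·: UU|Uu|uu
U/III-1 ? II-2×II-1: UU|Uu|uu
U/III-2 ? II-2×II-1: UU|Uu|uu
⇒ U over [I-1,I-2,II-1,II-2,III-1,III-2]: 167 consistent
W/I-1 ? ·: WW|Ww|ww
W/I-2 ? ·: WW|Ww|ww
W/II-1 ? I-1×I-2: WW|Ww|ww
W/II-2 un ·: WW|Ww
W/III-1 ? II-2×II-1: WW|Ww|ww
W/III-2 ? II-2×II-1: WW|Ww|ww
⇒ W over [I-1,I-2,II-1,II-2,III-1,III-2]: 131 consistent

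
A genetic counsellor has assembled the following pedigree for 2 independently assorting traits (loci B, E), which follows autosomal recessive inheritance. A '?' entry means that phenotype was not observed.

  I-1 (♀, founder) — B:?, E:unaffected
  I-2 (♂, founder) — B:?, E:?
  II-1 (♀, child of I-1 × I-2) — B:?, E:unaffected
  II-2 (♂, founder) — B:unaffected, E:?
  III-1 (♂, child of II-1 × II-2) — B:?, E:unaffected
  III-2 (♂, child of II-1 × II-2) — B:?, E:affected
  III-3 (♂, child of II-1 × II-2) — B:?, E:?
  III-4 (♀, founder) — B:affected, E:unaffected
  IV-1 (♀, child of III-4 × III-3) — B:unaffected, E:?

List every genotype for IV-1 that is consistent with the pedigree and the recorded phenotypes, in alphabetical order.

IV-1 ∈ {Bb EE, Bb Ee, Bb ee}

B/I-1 ? ·: BB|Bb|bb
B/I-2 ? ·: BB|Bb|bb
B/II-1 ? I-1×I-2: BB|Bb|bb
B/II-2 un ·: BB|Bb
B/III-1 ? II-1×II-2: BB|Bb|bb
B/III-2 ? II-1×II-2: BB|Bb|bb
B/III-3 ? II-1×II-2: BB|Bb
B/III-4 aff ·: bb
B/IV-1 un III-4×III-3: Bb
⇒ B over [I-1,I-2,II-1,II-2,III-1,III-2,III-3,III-4,IV-1]: 238 consistent
E/I-1 un ·: EE|Ee
E/I-2 ? ·: EE|Ee|ee
E/II-1 un I-1×I-2: Ee
E/II-2 ? ·: Ee|ee
E/III-1 un II-1×II-2: EE|Ee
E/III-2 aff II-1×II-2: ee
E/III-3 ? II-1×II-2: EE|Ee|ee
E/III-4 un ·: EE|Ee
E/IV-1 ? III-4×III-3: EE|Ee|ee
⇒ E over [I-1,I-2,II-1,II-2,III-1,III-2,III-3,III-4,IV-1]: 150 consistent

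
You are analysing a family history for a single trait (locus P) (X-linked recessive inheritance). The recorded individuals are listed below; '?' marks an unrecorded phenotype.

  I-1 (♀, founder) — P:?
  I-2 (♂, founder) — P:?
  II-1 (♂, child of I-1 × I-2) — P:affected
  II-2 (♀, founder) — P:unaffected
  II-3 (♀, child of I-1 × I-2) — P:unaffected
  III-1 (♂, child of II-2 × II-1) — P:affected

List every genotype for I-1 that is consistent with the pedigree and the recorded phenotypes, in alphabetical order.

P/I-1 ? ·: X^PX^p|X^pX^p
P/I-2 ? ·: X^PY|X^pY
P/II-1 aff I-1×I-2: X^pY
P/II-2 un ·: X^PX^p
P/II-3 un I-1×I-2: X^PX^P|X^PX^p
P/III-1 aff II-2×II-1: X^pY
⇒ P over [I-1,I-2,II-1,II-2,II-3,III-1]: 4 consistent

I-1 ∈ {X^PX^p, X^pX^p}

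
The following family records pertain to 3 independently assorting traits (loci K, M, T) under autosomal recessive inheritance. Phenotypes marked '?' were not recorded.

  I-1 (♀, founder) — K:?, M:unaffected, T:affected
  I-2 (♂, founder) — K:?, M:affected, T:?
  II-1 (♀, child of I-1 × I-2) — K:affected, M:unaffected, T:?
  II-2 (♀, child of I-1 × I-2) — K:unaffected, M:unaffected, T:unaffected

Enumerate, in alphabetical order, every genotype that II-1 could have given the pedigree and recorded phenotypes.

K/I-1 ? ·: Kk|kk
K/I-2 ? ·: Kk|kk
K/II-1 aff I-1×I-2: kk
K/II-2 un I-1×I-2: KK|Kk
⇒ K over [I-1,I-2,II-1,II-2]: 4 consistent
M/I-1 un ·: MM|Mm
M/I-2 aff ·: mm
M/II-1 un I-1×I-2: Mm
M/II-2 un I-1×I-2: Mm
⇒ M over [I-1,I-2,II-1,II-2]: 2 consistent
T/I-1 aff ·: tt
T/I-2 ? ·: TT|Tt
T/II-1 ? I-1×I-2: Tt|tt
T/II-2 un I-1×I-2: Tt
⇒ T over [I-1,I-2,II-1,II-2]: 3 consistent

II-1 ∈ {kk Mm Tt, kk Mm tt}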